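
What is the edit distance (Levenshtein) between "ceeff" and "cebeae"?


Computing edit distance: "ceeff" -> "cebeae"
DP table:
           c    e    b    e    a    e
      0    1    2    3    4    5    6
  c   1    0    1    2    3    4    5
  e   2    1    0    1    2    3    4
  e   3    2    1    1    1    2    3
  f   4    3    2    2    2    2    3
  f   5    4    3    3    3    3    3
Edit distance = dp[5][6] = 3

3


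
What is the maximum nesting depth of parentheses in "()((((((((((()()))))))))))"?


Input: "()((((((((((()()))))))))))"
Tracking depth:
  Position 0 '(': depth becomes 1
  Position 1 ')': depth becomes 0
  Position 2 '(': depth becomes 1
  Position 3 '(': depth becomes 2
  Position 4 '(': depth becomes 3
  Position 5 '(': depth becomes 4
  Position 6 '(': depth becomes 5
  Position 7 '(': depth becomes 6
  Position 8 '(': depth becomes 7
  Position 9 '(': depth becomes 8
  Position 10 '(': depth becomes 9
  Position 11 '(': depth becomes 10
  Position 12 '(': depth becomes 11
  Position 13 ')': depth becomes 10
  Position 14 '(': depth becomes 11
  Position 15 ')': depth becomes 10
  Position 16 ')': depth becomes 9
  Position 17 ')': depth becomes 8
  Position 18 ')': depth becomes 7
  Position 19 ')': depth becomes 6
  Position 20 ')': depth becomes 5
  Position 21 ')': depth becomes 4
  Position 22 ')': depth becomes 3
  Position 23 ')': depth becomes 2
  Position 24 ')': depth becomes 1
  Position 25 ')': depth becomes 0
Maximum depth reached: 11

11


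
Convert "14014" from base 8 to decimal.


Input: "14014" in base 8
Positional expansion:
  Digit '1' (value 1) x 8^4 = 4096
  Digit '4' (value 4) x 8^3 = 2048
  Digit '0' (value 0) x 8^2 = 0
  Digit '1' (value 1) x 8^1 = 8
  Digit '4' (value 4) x 8^0 = 4
Sum = 6156

6156


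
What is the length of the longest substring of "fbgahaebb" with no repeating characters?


Input: "fbgahaebb"
Sliding window (track last position of each char):
  Position 0 ('f'): window [0,0] length 1 -- new best
  Position 1 ('b'): window [0,1] length 2 -- new best
  Position 2 ('g'): window [0,2] length 3 -- new best
  Position 3 ('a'): window [0,3] length 4 -- new best
  Position 4 ('h'): window [0,4] length 5 -- new best
  Position 5 ('a'): repeat (last at 3), move window start to 4
  Position 5 ('a'): window [4,5] length 2
  Position 6 ('e'): window [4,6] length 3
  Position 7 ('b'): window [4,7] length 4
  Position 8 ('b'): repeat (last at 7), move window start to 8
  Position 8 ('b'): window [8,8] length 1
Longest substring with no repeats: "fbgah" with length 5

5


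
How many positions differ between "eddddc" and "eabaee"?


Comparing "eddddc" and "eabaee" position by position:
  Position 0: 'e' vs 'e' => same
  Position 1: 'd' vs 'a' => DIFFER
  Position 2: 'd' vs 'b' => DIFFER
  Position 3: 'd' vs 'a' => DIFFER
  Position 4: 'd' vs 'e' => DIFFER
  Position 5: 'c' vs 'e' => DIFFER
Positions that differ: 5

5


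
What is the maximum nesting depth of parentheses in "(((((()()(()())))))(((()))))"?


Input: "(((((()()(()())))))(((()))))"
Tracking depth:
  Position 0 '(': depth becomes 1
  Position 1 '(': depth becomes 2
  Position 2 '(': depth becomes 3
  Position 3 '(': depth becomes 4
  Position 4 '(': depth becomes 5
  Position 5 '(': depth becomes 6
  Position 6 ')': depth becomes 5
  Position 7 '(': depth becomes 6
  Position 8 ')': depth becomes 5
  Position 9 '(': depth becomes 6
  Position 10 '(': depth becomes 7
  Position 11 ')': depth becomes 6
  Position 12 '(': depth becomes 7
  Position 13 ')': depth becomes 6
  Position 14 ')': depth becomes 5
  Position 15 ')': depth becomes 4
  Position 16 ')': depth becomes 3
  Position 17 ')': depth becomes 2
  Position 18 ')': depth becomes 1
  Position 19 '(': depth becomes 2
  Position 20 '(': depth becomes 3
  Position 21 '(': depth becomes 4
  Position 22 '(': depth becomes 5
  Position 23 ')': depth becomes 4
  Position 24 ')': depth becomes 3
  Position 25 ')': depth becomes 2
  Position 26 ')': depth becomes 1
  Position 27 ')': depth becomes 0
Maximum depth reached: 7

7


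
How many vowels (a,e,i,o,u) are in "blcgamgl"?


Input: blcgamgl
Checking each character:
  'b' at position 0: consonant
  'l' at position 1: consonant
  'c' at position 2: consonant
  'g' at position 3: consonant
  'a' at position 4: vowel (running total: 1)
  'm' at position 5: consonant
  'g' at position 6: consonant
  'l' at position 7: consonant
Total vowels: 1

1


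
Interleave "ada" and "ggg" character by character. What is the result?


Interleaving "ada" and "ggg":
  Position 0: 'a' from first, 'g' from second => "ag"
  Position 1: 'd' from first, 'g' from second => "dg"
  Position 2: 'a' from first, 'g' from second => "ag"
Result: agdgag

agdgag


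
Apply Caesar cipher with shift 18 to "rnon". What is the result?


Caesar cipher: shift "rnon" by 18
  'r' (pos 17) + 18 = pos 9 = 'j'
  'n' (pos 13) + 18 = pos 5 = 'f'
  'o' (pos 14) + 18 = pos 6 = 'g'
  'n' (pos 13) + 18 = pos 5 = 'f'
Result: jfgf

jfgf


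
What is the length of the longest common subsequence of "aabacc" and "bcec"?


LCS of "aabacc" and "bcec"
DP table:
           b    c    e    c
      0    0    0    0    0
  a   0    0    0    0    0
  a   0    0    0    0    0
  b   0    1    1    1    1
  a   0    1    1    1    1
  c   0    1    2    2    2
  c   0    1    2    2    3
LCS length = dp[6][4] = 3

3


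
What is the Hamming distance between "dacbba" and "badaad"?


Comparing "dacbba" and "badaad" position by position:
  Position 0: 'd' vs 'b' => differ
  Position 1: 'a' vs 'a' => same
  Position 2: 'c' vs 'd' => differ
  Position 3: 'b' vs 'a' => differ
  Position 4: 'b' vs 'a' => differ
  Position 5: 'a' vs 'd' => differ
Total differences (Hamming distance): 5

5


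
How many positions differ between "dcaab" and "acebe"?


Comparing "dcaab" and "acebe" position by position:
  Position 0: 'd' vs 'a' => DIFFER
  Position 1: 'c' vs 'c' => same
  Position 2: 'a' vs 'e' => DIFFER
  Position 3: 'a' vs 'b' => DIFFER
  Position 4: 'b' vs 'e' => DIFFER
Positions that differ: 4

4


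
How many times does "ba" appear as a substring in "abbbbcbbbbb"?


Searching for "ba" in "abbbbcbbbbb"
Scanning each position:
  Position 0: "ab" => no
  Position 1: "bb" => no
  Position 2: "bb" => no
  Position 3: "bb" => no
  Position 4: "bc" => no
  Position 5: "cb" => no
  Position 6: "bb" => no
  Position 7: "bb" => no
  Position 8: "bb" => no
  Position 9: "bb" => no
Total occurrences: 0

0


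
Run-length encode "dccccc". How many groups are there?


Input: dccccc
Scanning for consecutive runs:
  Group 1: 'd' x 1 (positions 0-0)
  Group 2: 'c' x 5 (positions 1-5)
Total groups: 2

2


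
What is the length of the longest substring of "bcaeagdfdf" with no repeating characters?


Input: "bcaeagdfdf"
Sliding window (track last position of each char):
  Position 0 ('b'): window [0,0] length 1 -- new best
  Position 1 ('c'): window [0,1] length 2 -- new best
  Position 2 ('a'): window [0,2] length 3 -- new best
  Position 3 ('e'): window [0,3] length 4 -- new best
  Position 4 ('a'): repeat (last at 2), move window start to 3
  Position 4 ('a'): window [3,4] length 2
  Position 5 ('g'): window [3,5] length 3
  Position 6 ('d'): window [3,6] length 4
  Position 7 ('f'): window [3,7] length 5 -- new best
  Position 8 ('d'): repeat (last at 6), move window start to 7
  Position 8 ('d'): window [7,8] length 2
  Position 9 ('f'): repeat (last at 7), move window start to 8
  Position 9 ('f'): window [8,9] length 2
Longest substring with no repeats: "eagdf" with length 5

5


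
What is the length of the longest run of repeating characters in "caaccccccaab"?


Input: "caaccccccaab"
Scanning for longest run:
  Position 1 ('a'): new char, reset run to 1
  Position 2 ('a'): continues run of 'a', length=2
  Position 3 ('c'): new char, reset run to 1
  Position 4 ('c'): continues run of 'c', length=2
  Position 5 ('c'): continues run of 'c', length=3
  Position 6 ('c'): continues run of 'c', length=4
  Position 7 ('c'): continues run of 'c', length=5
  Position 8 ('c'): continues run of 'c', length=6
  Position 9 ('a'): new char, reset run to 1
  Position 10 ('a'): continues run of 'a', length=2
  Position 11 ('b'): new char, reset run to 1
Longest run: 'c' with length 6

6


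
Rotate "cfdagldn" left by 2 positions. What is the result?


Input: "cfdagldn", rotate left by 2
First 2 characters: "cf"
Remaining characters: "dagldn"
Concatenate remaining + first: "dagldn" + "cf" = "dagldncf"

dagldncf


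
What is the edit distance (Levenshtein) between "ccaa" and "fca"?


Computing edit distance: "ccaa" -> "fca"
DP table:
           f    c    a
      0    1    2    3
  c   1    1    1    2
  c   2    2    1    2
  a   3    3    2    1
  a   4    4    3    2
Edit distance = dp[4][3] = 2

2


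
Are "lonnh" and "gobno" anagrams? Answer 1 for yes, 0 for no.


Strings: "lonnh", "gobno"
Sorted first:  hlnno
Sorted second: bgnoo
Differ at position 0: 'h' vs 'b' => not anagrams

0


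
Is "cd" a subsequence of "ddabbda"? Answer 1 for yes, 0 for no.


Check if "cd" is a subsequence of "ddabbda"
Greedy scan:
  Position 0 ('d'): no match needed
  Position 1 ('d'): no match needed
  Position 2 ('a'): no match needed
  Position 3 ('b'): no match needed
  Position 4 ('b'): no match needed
  Position 5 ('d'): no match needed
  Position 6 ('a'): no match needed
Only matched 0/2 characters => not a subsequence

0


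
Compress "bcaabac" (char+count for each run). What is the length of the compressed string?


Input: bcaabac
Runs:
  'b' x 1 => "b1"
  'c' x 1 => "c1"
  'a' x 2 => "a2"
  'b' x 1 => "b1"
  'a' x 1 => "a1"
  'c' x 1 => "c1"
Compressed: "b1c1a2b1a1c1"
Compressed length: 12

12


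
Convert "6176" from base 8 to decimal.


Input: "6176" in base 8
Positional expansion:
  Digit '6' (value 6) x 8^3 = 3072
  Digit '1' (value 1) x 8^2 = 64
  Digit '7' (value 7) x 8^1 = 56
  Digit '6' (value 6) x 8^0 = 6
Sum = 3198

3198


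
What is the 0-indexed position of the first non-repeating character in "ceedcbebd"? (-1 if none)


Input: ceedcbebd
Character frequencies:
  'b': 2
  'c': 2
  'd': 2
  'e': 3
Scanning left to right for freq == 1:
  Position 0 ('c'): freq=2, skip
  Position 1 ('e'): freq=3, skip
  Position 2 ('e'): freq=3, skip
  Position 3 ('d'): freq=2, skip
  Position 4 ('c'): freq=2, skip
  Position 5 ('b'): freq=2, skip
  Position 6 ('e'): freq=3, skip
  Position 7 ('b'): freq=2, skip
  Position 8 ('d'): freq=2, skip
  No unique character found => answer = -1

-1


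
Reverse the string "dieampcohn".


Input: dieampcohn
Reading characters right to left:
  Position 9: 'n'
  Position 8: 'h'
  Position 7: 'o'
  Position 6: 'c'
  Position 5: 'p'
  Position 4: 'm'
  Position 3: 'a'
  Position 2: 'e'
  Position 1: 'i'
  Position 0: 'd'
Reversed: nhocpmaeid

nhocpmaeid


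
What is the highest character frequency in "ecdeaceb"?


Input: ecdeaceb
Character counts:
  'a': 1
  'b': 1
  'c': 2
  'd': 1
  'e': 3
Maximum frequency: 3

3


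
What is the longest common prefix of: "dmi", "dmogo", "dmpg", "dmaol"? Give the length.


Words: dmi, dmogo, dmpg, dmaol
  Position 0: all 'd' => match
  Position 1: all 'm' => match
  Position 2: ('i', 'o', 'p', 'a') => mismatch, stop
LCP = "dm" (length 2)

2


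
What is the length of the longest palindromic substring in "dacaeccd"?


Input: "dacaeccd"
Checking substrings for palindromes:
  [1:4] "aca" (len 3) => palindrome
  [5:7] "cc" (len 2) => palindrome
Longest palindromic substring: "aca" with length 3

3


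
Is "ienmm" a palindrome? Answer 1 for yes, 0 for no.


Input: ienmm
Reversed: mmnei
  Compare pos 0 ('i') with pos 4 ('m'): MISMATCH
  Compare pos 1 ('e') with pos 3 ('m'): MISMATCH
Result: not a palindrome

0


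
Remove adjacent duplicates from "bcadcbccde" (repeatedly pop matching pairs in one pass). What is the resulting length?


Input: bcadcbccde
Stack-based adjacent duplicate removal:
  Read 'b': push. Stack: b
  Read 'c': push. Stack: bc
  Read 'a': push. Stack: bca
  Read 'd': push. Stack: bcad
  Read 'c': push. Stack: bcadc
  Read 'b': push. Stack: bcadcb
  Read 'c': push. Stack: bcadcbc
  Read 'c': matches stack top 'c' => pop. Stack: bcadcb
  Read 'd': push. Stack: bcadcbd
  Read 'e': push. Stack: bcadcbde
Final stack: "bcadcbde" (length 8)

8


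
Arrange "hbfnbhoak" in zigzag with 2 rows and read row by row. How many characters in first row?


Zigzag "hbfnbhoak" into 2 rows:
Placing characters:
  'h' => row 0
  'b' => row 1
  'f' => row 0
  'n' => row 1
  'b' => row 0
  'h' => row 1
  'o' => row 0
  'a' => row 1
  'k' => row 0
Rows:
  Row 0: "hfbok"
  Row 1: "bnha"
First row length: 5

5


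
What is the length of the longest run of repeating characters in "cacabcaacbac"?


Input: "cacabcaacbac"
Scanning for longest run:
  Position 1 ('a'): new char, reset run to 1
  Position 2 ('c'): new char, reset run to 1
  Position 3 ('a'): new char, reset run to 1
  Position 4 ('b'): new char, reset run to 1
  Position 5 ('c'): new char, reset run to 1
  Position 6 ('a'): new char, reset run to 1
  Position 7 ('a'): continues run of 'a', length=2
  Position 8 ('c'): new char, reset run to 1
  Position 9 ('b'): new char, reset run to 1
  Position 10 ('a'): new char, reset run to 1
  Position 11 ('c'): new char, reset run to 1
Longest run: 'a' with length 2

2


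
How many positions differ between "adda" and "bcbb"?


Comparing "adda" and "bcbb" position by position:
  Position 0: 'a' vs 'b' => DIFFER
  Position 1: 'd' vs 'c' => DIFFER
  Position 2: 'd' vs 'b' => DIFFER
  Position 3: 'a' vs 'b' => DIFFER
Positions that differ: 4

4


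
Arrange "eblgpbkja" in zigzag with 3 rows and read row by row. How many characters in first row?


Zigzag "eblgpbkja" into 3 rows:
Placing characters:
  'e' => row 0
  'b' => row 1
  'l' => row 2
  'g' => row 1
  'p' => row 0
  'b' => row 1
  'k' => row 2
  'j' => row 1
  'a' => row 0
Rows:
  Row 0: "epa"
  Row 1: "bgbj"
  Row 2: "lk"
First row length: 3

3


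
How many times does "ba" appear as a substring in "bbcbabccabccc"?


Searching for "ba" in "bbcbabccabccc"
Scanning each position:
  Position 0: "bb" => no
  Position 1: "bc" => no
  Position 2: "cb" => no
  Position 3: "ba" => MATCH
  Position 4: "ab" => no
  Position 5: "bc" => no
  Position 6: "cc" => no
  Position 7: "ca" => no
  Position 8: "ab" => no
  Position 9: "bc" => no
  Position 10: "cc" => no
  Position 11: "cc" => no
Total occurrences: 1

1


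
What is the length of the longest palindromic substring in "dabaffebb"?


Input: "dabaffebb"
Checking substrings for palindromes:
  [1:4] "aba" (len 3) => palindrome
  [4:6] "ff" (len 2) => palindrome
  [7:9] "bb" (len 2) => palindrome
Longest palindromic substring: "aba" with length 3

3


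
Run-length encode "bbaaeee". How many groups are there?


Input: bbaaeee
Scanning for consecutive runs:
  Group 1: 'b' x 2 (positions 0-1)
  Group 2: 'a' x 2 (positions 2-3)
  Group 3: 'e' x 3 (positions 4-6)
Total groups: 3

3


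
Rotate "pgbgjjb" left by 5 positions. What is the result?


Input: "pgbgjjb", rotate left by 5
First 5 characters: "pgbgj"
Remaining characters: "jb"
Concatenate remaining + first: "jb" + "pgbgj" = "jbpgbgj"

jbpgbgj


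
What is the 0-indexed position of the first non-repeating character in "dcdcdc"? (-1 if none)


Input: dcdcdc
Character frequencies:
  'c': 3
  'd': 3
Scanning left to right for freq == 1:
  Position 0 ('d'): freq=3, skip
  Position 1 ('c'): freq=3, skip
  Position 2 ('d'): freq=3, skip
  Position 3 ('c'): freq=3, skip
  Position 4 ('d'): freq=3, skip
  Position 5 ('c'): freq=3, skip
  No unique character found => answer = -1

-1


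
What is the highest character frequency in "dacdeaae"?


Input: dacdeaae
Character counts:
  'a': 3
  'c': 1
  'd': 2
  'e': 2
Maximum frequency: 3

3


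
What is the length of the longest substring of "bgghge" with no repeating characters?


Input: "bgghge"
Sliding window (track last position of each char):
  Position 0 ('b'): window [0,0] length 1 -- new best
  Position 1 ('g'): window [0,1] length 2 -- new best
  Position 2 ('g'): repeat (last at 1), move window start to 2
  Position 2 ('g'): window [2,2] length 1
  Position 3 ('h'): window [2,3] length 2
  Position 4 ('g'): repeat (last at 2), move window start to 3
  Position 4 ('g'): window [3,4] length 2
  Position 5 ('e'): window [3,5] length 3 -- new best
Longest substring with no repeats: "hge" with length 3

3


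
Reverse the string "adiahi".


Input: adiahi
Reading characters right to left:
  Position 5: 'i'
  Position 4: 'h'
  Position 3: 'a'
  Position 2: 'i'
  Position 1: 'd'
  Position 0: 'a'
Reversed: ihaida

ihaida


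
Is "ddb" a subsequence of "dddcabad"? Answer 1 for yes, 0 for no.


Check if "ddb" is a subsequence of "dddcabad"
Greedy scan:
  Position 0 ('d'): matches sub[0] = 'd'
  Position 1 ('d'): matches sub[1] = 'd'
  Position 2 ('d'): no match needed
  Position 3 ('c'): no match needed
  Position 4 ('a'): no match needed
  Position 5 ('b'): matches sub[2] = 'b'
  Position 6 ('a'): no match needed
  Position 7 ('d'): no match needed
All 3 characters matched => is a subsequence

1


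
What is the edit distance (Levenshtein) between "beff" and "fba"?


Computing edit distance: "beff" -> "fba"
DP table:
           f    b    a
      0    1    2    3
  b   1    1    1    2
  e   2    2    2    2
  f   3    2    3    3
  f   4    3    3    4
Edit distance = dp[4][3] = 4

4


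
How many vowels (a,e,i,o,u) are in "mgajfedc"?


Input: mgajfedc
Checking each character:
  'm' at position 0: consonant
  'g' at position 1: consonant
  'a' at position 2: vowel (running total: 1)
  'j' at position 3: consonant
  'f' at position 4: consonant
  'e' at position 5: vowel (running total: 2)
  'd' at position 6: consonant
  'c' at position 7: consonant
Total vowels: 2

2


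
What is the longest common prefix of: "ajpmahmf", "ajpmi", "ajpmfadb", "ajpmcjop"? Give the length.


Words: ajpmahmf, ajpmi, ajpmfadb, ajpmcjop
  Position 0: all 'a' => match
  Position 1: all 'j' => match
  Position 2: all 'p' => match
  Position 3: all 'm' => match
  Position 4: ('a', 'i', 'f', 'c') => mismatch, stop
LCP = "ajpm" (length 4)

4


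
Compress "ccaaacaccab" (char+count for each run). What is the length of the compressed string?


Input: ccaaacaccab
Runs:
  'c' x 2 => "c2"
  'a' x 3 => "a3"
  'c' x 1 => "c1"
  'a' x 1 => "a1"
  'c' x 2 => "c2"
  'a' x 1 => "a1"
  'b' x 1 => "b1"
Compressed: "c2a3c1a1c2a1b1"
Compressed length: 14

14


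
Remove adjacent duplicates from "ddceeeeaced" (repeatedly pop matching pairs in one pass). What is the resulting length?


Input: ddceeeeaced
Stack-based adjacent duplicate removal:
  Read 'd': push. Stack: d
  Read 'd': matches stack top 'd' => pop. Stack: (empty)
  Read 'c': push. Stack: c
  Read 'e': push. Stack: ce
  Read 'e': matches stack top 'e' => pop. Stack: c
  Read 'e': push. Stack: ce
  Read 'e': matches stack top 'e' => pop. Stack: c
  Read 'a': push. Stack: ca
  Read 'c': push. Stack: cac
  Read 'e': push. Stack: cace
  Read 'd': push. Stack: caced
Final stack: "caced" (length 5)

5


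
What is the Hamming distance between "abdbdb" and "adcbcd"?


Comparing "abdbdb" and "adcbcd" position by position:
  Position 0: 'a' vs 'a' => same
  Position 1: 'b' vs 'd' => differ
  Position 2: 'd' vs 'c' => differ
  Position 3: 'b' vs 'b' => same
  Position 4: 'd' vs 'c' => differ
  Position 5: 'b' vs 'd' => differ
Total differences (Hamming distance): 4

4


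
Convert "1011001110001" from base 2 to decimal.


Input: "1011001110001" in base 2
Positional expansion:
  Digit '1' (value 1) x 2^12 = 4096
  Digit '0' (value 0) x 2^11 = 0
  Digit '1' (value 1) x 2^10 = 1024
  Digit '1' (value 1) x 2^9 = 512
  Digit '0' (value 0) x 2^8 = 0
  Digit '0' (value 0) x 2^7 = 0
  Digit '1' (value 1) x 2^6 = 64
  Digit '1' (value 1) x 2^5 = 32
  Digit '1' (value 1) x 2^4 = 16
  Digit '0' (value 0) x 2^3 = 0
  Digit '0' (value 0) x 2^2 = 0
  Digit '0' (value 0) x 2^1 = 0
  Digit '1' (value 1) x 2^0 = 1
Sum = 5745

5745


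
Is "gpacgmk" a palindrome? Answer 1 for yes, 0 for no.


Input: gpacgmk
Reversed: kmgcapg
  Compare pos 0 ('g') with pos 6 ('k'): MISMATCH
  Compare pos 1 ('p') with pos 5 ('m'): MISMATCH
  Compare pos 2 ('a') with pos 4 ('g'): MISMATCH
Result: not a palindrome

0


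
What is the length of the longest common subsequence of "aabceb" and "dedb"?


LCS of "aabceb" and "dedb"
DP table:
           d    e    d    b
      0    0    0    0    0
  a   0    0    0    0    0
  a   0    0    0    0    0
  b   0    0    0    0    1
  c   0    0    0    0    1
  e   0    0    1    1    1
  b   0    0    1    1    2
LCS length = dp[6][4] = 2

2


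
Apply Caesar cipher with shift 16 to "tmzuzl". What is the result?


Caesar cipher: shift "tmzuzl" by 16
  't' (pos 19) + 16 = pos 9 = 'j'
  'm' (pos 12) + 16 = pos 2 = 'c'
  'z' (pos 25) + 16 = pos 15 = 'p'
  'u' (pos 20) + 16 = pos 10 = 'k'
  'z' (pos 25) + 16 = pos 15 = 'p'
  'l' (pos 11) + 16 = pos 1 = 'b'
Result: jcpkpb

jcpkpb


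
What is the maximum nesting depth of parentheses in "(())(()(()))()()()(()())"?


Input: "(())(()(()))()()()(()())"
Tracking depth:
  Position 0 '(': depth becomes 1
  Position 1 '(': depth becomes 2
  Position 2 ')': depth becomes 1
  Position 3 ')': depth becomes 0
  Position 4 '(': depth becomes 1
  Position 5 '(': depth becomes 2
  Position 6 ')': depth becomes 1
  Position 7 '(': depth becomes 2
  Position 8 '(': depth becomes 3
  Position 9 ')': depth becomes 2
  Position 10 ')': depth becomes 1
  Position 11 ')': depth becomes 0
  Position 12 '(': depth becomes 1
  Position 13 ')': depth becomes 0
  Position 14 '(': depth becomes 1
  Position 15 ')': depth becomes 0
  Position 16 '(': depth becomes 1
  Position 17 ')': depth becomes 0
  Position 18 '(': depth becomes 1
  Position 19 '(': depth becomes 2
  Position 20 ')': depth becomes 1
  Position 21 '(': depth becomes 2
  Position 22 ')': depth becomes 1
  Position 23 ')': depth becomes 0
Maximum depth reached: 3

3


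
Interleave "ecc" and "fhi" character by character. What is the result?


Interleaving "ecc" and "fhi":
  Position 0: 'e' from first, 'f' from second => "ef"
  Position 1: 'c' from first, 'h' from second => "ch"
  Position 2: 'c' from first, 'i' from second => "ci"
Result: efchci

efchci


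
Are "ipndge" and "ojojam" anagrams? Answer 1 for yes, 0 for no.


Strings: "ipndge", "ojojam"
Sorted first:  deginp
Sorted second: ajjmoo
Differ at position 0: 'd' vs 'a' => not anagrams

0


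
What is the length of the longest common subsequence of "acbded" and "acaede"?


LCS of "acbded" and "acaede"
DP table:
           a    c    a    e    d    e
      0    0    0    0    0    0    0
  a   0    1    1    1    1    1    1
  c   0    1    2    2    2    2    2
  b   0    1    2    2    2    2    2
  d   0    1    2    2    2    3    3
  e   0    1    2    2    3    3    4
  d   0    1    2    2    3    4    4
LCS length = dp[6][6] = 4

4


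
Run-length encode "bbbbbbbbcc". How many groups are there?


Input: bbbbbbbbcc
Scanning for consecutive runs:
  Group 1: 'b' x 8 (positions 0-7)
  Group 2: 'c' x 2 (positions 8-9)
Total groups: 2

2


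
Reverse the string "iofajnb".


Input: iofajnb
Reading characters right to left:
  Position 6: 'b'
  Position 5: 'n'
  Position 4: 'j'
  Position 3: 'a'
  Position 2: 'f'
  Position 1: 'o'
  Position 0: 'i'
Reversed: bnjafoi

bnjafoi


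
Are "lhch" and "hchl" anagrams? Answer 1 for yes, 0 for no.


Strings: "lhch", "hchl"
Sorted first:  chhl
Sorted second: chhl
Sorted forms match => anagrams

1


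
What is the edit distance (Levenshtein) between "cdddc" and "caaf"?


Computing edit distance: "cdddc" -> "caaf"
DP table:
           c    a    a    f
      0    1    2    3    4
  c   1    0    1    2    3
  d   2    1    1    2    3
  d   3    2    2    2    3
  d   4    3    3    3    3
  c   5    4    4    4    4
Edit distance = dp[5][4] = 4

4


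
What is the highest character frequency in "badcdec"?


Input: badcdec
Character counts:
  'a': 1
  'b': 1
  'c': 2
  'd': 2
  'e': 1
Maximum frequency: 2

2


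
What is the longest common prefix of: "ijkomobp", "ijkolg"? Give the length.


Words: ijkomobp, ijkolg
  Position 0: all 'i' => match
  Position 1: all 'j' => match
  Position 2: all 'k' => match
  Position 3: all 'o' => match
  Position 4: ('m', 'l') => mismatch, stop
LCP = "ijko" (length 4)

4


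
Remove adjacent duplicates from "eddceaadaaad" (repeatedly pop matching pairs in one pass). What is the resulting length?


Input: eddceaadaaad
Stack-based adjacent duplicate removal:
  Read 'e': push. Stack: e
  Read 'd': push. Stack: ed
  Read 'd': matches stack top 'd' => pop. Stack: e
  Read 'c': push. Stack: ec
  Read 'e': push. Stack: ece
  Read 'a': push. Stack: ecea
  Read 'a': matches stack top 'a' => pop. Stack: ece
  Read 'd': push. Stack: eced
  Read 'a': push. Stack: eceda
  Read 'a': matches stack top 'a' => pop. Stack: eced
  Read 'a': push. Stack: eceda
  Read 'd': push. Stack: ecedad
Final stack: "ecedad" (length 6)

6


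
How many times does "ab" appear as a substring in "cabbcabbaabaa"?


Searching for "ab" in "cabbcabbaabaa"
Scanning each position:
  Position 0: "ca" => no
  Position 1: "ab" => MATCH
  Position 2: "bb" => no
  Position 3: "bc" => no
  Position 4: "ca" => no
  Position 5: "ab" => MATCH
  Position 6: "bb" => no
  Position 7: "ba" => no
  Position 8: "aa" => no
  Position 9: "ab" => MATCH
  Position 10: "ba" => no
  Position 11: "aa" => no
Total occurrences: 3

3


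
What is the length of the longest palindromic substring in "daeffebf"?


Input: "daeffebf"
Checking substrings for palindromes:
  [2:6] "effe" (len 4) => palindrome
  [3:5] "ff" (len 2) => palindrome
Longest palindromic substring: "effe" with length 4

4


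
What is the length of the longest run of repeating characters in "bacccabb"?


Input: "bacccabb"
Scanning for longest run:
  Position 1 ('a'): new char, reset run to 1
  Position 2 ('c'): new char, reset run to 1
  Position 3 ('c'): continues run of 'c', length=2
  Position 4 ('c'): continues run of 'c', length=3
  Position 5 ('a'): new char, reset run to 1
  Position 6 ('b'): new char, reset run to 1
  Position 7 ('b'): continues run of 'b', length=2
Longest run: 'c' with length 3

3


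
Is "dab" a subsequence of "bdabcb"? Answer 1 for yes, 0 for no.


Check if "dab" is a subsequence of "bdabcb"
Greedy scan:
  Position 0 ('b'): no match needed
  Position 1 ('d'): matches sub[0] = 'd'
  Position 2 ('a'): matches sub[1] = 'a'
  Position 3 ('b'): matches sub[2] = 'b'
  Position 4 ('c'): no match needed
  Position 5 ('b'): no match needed
All 3 characters matched => is a subsequence

1


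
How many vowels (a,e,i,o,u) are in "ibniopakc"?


Input: ibniopakc
Checking each character:
  'i' at position 0: vowel (running total: 1)
  'b' at position 1: consonant
  'n' at position 2: consonant
  'i' at position 3: vowel (running total: 2)
  'o' at position 4: vowel (running total: 3)
  'p' at position 5: consonant
  'a' at position 6: vowel (running total: 4)
  'k' at position 7: consonant
  'c' at position 8: consonant
Total vowels: 4

4


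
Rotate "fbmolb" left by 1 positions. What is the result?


Input: "fbmolb", rotate left by 1
First 1 characters: "f"
Remaining characters: "bmolb"
Concatenate remaining + first: "bmolb" + "f" = "bmolbf"

bmolbf


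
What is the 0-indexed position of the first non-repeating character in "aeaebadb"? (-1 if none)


Input: aeaebadb
Character frequencies:
  'a': 3
  'b': 2
  'd': 1
  'e': 2
Scanning left to right for freq == 1:
  Position 0 ('a'): freq=3, skip
  Position 1 ('e'): freq=2, skip
  Position 2 ('a'): freq=3, skip
  Position 3 ('e'): freq=2, skip
  Position 4 ('b'): freq=2, skip
  Position 5 ('a'): freq=3, skip
  Position 6 ('d'): unique! => answer = 6

6


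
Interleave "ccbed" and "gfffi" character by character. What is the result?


Interleaving "ccbed" and "gfffi":
  Position 0: 'c' from first, 'g' from second => "cg"
  Position 1: 'c' from first, 'f' from second => "cf"
  Position 2: 'b' from first, 'f' from second => "bf"
  Position 3: 'e' from first, 'f' from second => "ef"
  Position 4: 'd' from first, 'i' from second => "di"
Result: cgcfbfefdi

cgcfbfefdi


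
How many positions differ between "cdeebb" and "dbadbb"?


Comparing "cdeebb" and "dbadbb" position by position:
  Position 0: 'c' vs 'd' => DIFFER
  Position 1: 'd' vs 'b' => DIFFER
  Position 2: 'e' vs 'a' => DIFFER
  Position 3: 'e' vs 'd' => DIFFER
  Position 4: 'b' vs 'b' => same
  Position 5: 'b' vs 'b' => same
Positions that differ: 4

4


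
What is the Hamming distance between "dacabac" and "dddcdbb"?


Comparing "dacabac" and "dddcdbb" position by position:
  Position 0: 'd' vs 'd' => same
  Position 1: 'a' vs 'd' => differ
  Position 2: 'c' vs 'd' => differ
  Position 3: 'a' vs 'c' => differ
  Position 4: 'b' vs 'd' => differ
  Position 5: 'a' vs 'b' => differ
  Position 6: 'c' vs 'b' => differ
Total differences (Hamming distance): 6

6


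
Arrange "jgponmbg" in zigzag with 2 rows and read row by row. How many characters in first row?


Zigzag "jgponmbg" into 2 rows:
Placing characters:
  'j' => row 0
  'g' => row 1
  'p' => row 0
  'o' => row 1
  'n' => row 0
  'm' => row 1
  'b' => row 0
  'g' => row 1
Rows:
  Row 0: "jpnb"
  Row 1: "gomg"
First row length: 4

4


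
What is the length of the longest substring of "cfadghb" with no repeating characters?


Input: "cfadghb"
Sliding window (track last position of each char):
  Position 0 ('c'): window [0,0] length 1 -- new best
  Position 1 ('f'): window [0,1] length 2 -- new best
  Position 2 ('a'): window [0,2] length 3 -- new best
  Position 3 ('d'): window [0,3] length 4 -- new best
  Position 4 ('g'): window [0,4] length 5 -- new best
  Position 5 ('h'): window [0,5] length 6 -- new best
  Position 6 ('b'): window [0,6] length 7 -- new best
Longest substring with no repeats: "cfadghb" with length 7

7


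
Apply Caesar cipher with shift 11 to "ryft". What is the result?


Caesar cipher: shift "ryft" by 11
  'r' (pos 17) + 11 = pos 2 = 'c'
  'y' (pos 24) + 11 = pos 9 = 'j'
  'f' (pos 5) + 11 = pos 16 = 'q'
  't' (pos 19) + 11 = pos 4 = 'e'
Result: cjqe

cjqe


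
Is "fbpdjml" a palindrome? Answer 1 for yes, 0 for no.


Input: fbpdjml
Reversed: lmjdpbf
  Compare pos 0 ('f') with pos 6 ('l'): MISMATCH
  Compare pos 1 ('b') with pos 5 ('m'): MISMATCH
  Compare pos 2 ('p') with pos 4 ('j'): MISMATCH
Result: not a palindrome

0


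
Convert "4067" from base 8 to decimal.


Input: "4067" in base 8
Positional expansion:
  Digit '4' (value 4) x 8^3 = 2048
  Digit '0' (value 0) x 8^2 = 0
  Digit '6' (value 6) x 8^1 = 48
  Digit '7' (value 7) x 8^0 = 7
Sum = 2103

2103


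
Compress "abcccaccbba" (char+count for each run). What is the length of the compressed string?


Input: abcccaccbba
Runs:
  'a' x 1 => "a1"
  'b' x 1 => "b1"
  'c' x 3 => "c3"
  'a' x 1 => "a1"
  'c' x 2 => "c2"
  'b' x 2 => "b2"
  'a' x 1 => "a1"
Compressed: "a1b1c3a1c2b2a1"
Compressed length: 14

14


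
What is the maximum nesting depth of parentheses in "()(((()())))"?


Input: "()(((()())))"
Tracking depth:
  Position 0 '(': depth becomes 1
  Position 1 ')': depth becomes 0
  Position 2 '(': depth becomes 1
  Position 3 '(': depth becomes 2
  Position 4 '(': depth becomes 3
  Position 5 '(': depth becomes 4
  Position 6 ')': depth becomes 3
  Position 7 '(': depth becomes 4
  Position 8 ')': depth becomes 3
  Position 9 ')': depth becomes 2
  Position 10 ')': depth becomes 1
  Position 11 ')': depth becomes 0
Maximum depth reached: 4

4


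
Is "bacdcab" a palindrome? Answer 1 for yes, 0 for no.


Input: bacdcab
Reversed: bacdcab
  Compare pos 0 ('b') with pos 6 ('b'): match
  Compare pos 1 ('a') with pos 5 ('a'): match
  Compare pos 2 ('c') with pos 4 ('c'): match
Result: palindrome

1


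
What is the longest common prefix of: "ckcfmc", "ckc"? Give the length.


Words: ckcfmc, ckc
  Position 0: all 'c' => match
  Position 1: all 'k' => match
  Position 2: all 'c' => match
LCP = "ckc" (length 3)

3


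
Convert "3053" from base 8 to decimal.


Input: "3053" in base 8
Positional expansion:
  Digit '3' (value 3) x 8^3 = 1536
  Digit '0' (value 0) x 8^2 = 0
  Digit '5' (value 5) x 8^1 = 40
  Digit '3' (value 3) x 8^0 = 3
Sum = 1579

1579


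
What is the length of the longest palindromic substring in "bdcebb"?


Input: "bdcebb"
Checking substrings for palindromes:
  [4:6] "bb" (len 2) => palindrome
Longest palindromic substring: "bb" with length 2

2


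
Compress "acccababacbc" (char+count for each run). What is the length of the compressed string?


Input: acccababacbc
Runs:
  'a' x 1 => "a1"
  'c' x 3 => "c3"
  'a' x 1 => "a1"
  'b' x 1 => "b1"
  'a' x 1 => "a1"
  'b' x 1 => "b1"
  'a' x 1 => "a1"
  'c' x 1 => "c1"
  'b' x 1 => "b1"
  'c' x 1 => "c1"
Compressed: "a1c3a1b1a1b1a1c1b1c1"
Compressed length: 20

20


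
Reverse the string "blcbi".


Input: blcbi
Reading characters right to left:
  Position 4: 'i'
  Position 3: 'b'
  Position 2: 'c'
  Position 1: 'l'
  Position 0: 'b'
Reversed: ibclb

ibclb


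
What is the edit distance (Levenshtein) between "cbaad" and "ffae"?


Computing edit distance: "cbaad" -> "ffae"
DP table:
           f    f    a    e
      0    1    2    3    4
  c   1    1    2    3    4
  b   2    2    2    3    4
  a   3    3    3    2    3
  a   4    4    4    3    3
  d   5    5    5    4    4
Edit distance = dp[5][4] = 4

4


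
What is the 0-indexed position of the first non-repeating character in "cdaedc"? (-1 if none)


Input: cdaedc
Character frequencies:
  'a': 1
  'c': 2
  'd': 2
  'e': 1
Scanning left to right for freq == 1:
  Position 0 ('c'): freq=2, skip
  Position 1 ('d'): freq=2, skip
  Position 2 ('a'): unique! => answer = 2

2


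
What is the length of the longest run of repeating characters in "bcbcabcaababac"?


Input: "bcbcabcaababac"
Scanning for longest run:
  Position 1 ('c'): new char, reset run to 1
  Position 2 ('b'): new char, reset run to 1
  Position 3 ('c'): new char, reset run to 1
  Position 4 ('a'): new char, reset run to 1
  Position 5 ('b'): new char, reset run to 1
  Position 6 ('c'): new char, reset run to 1
  Position 7 ('a'): new char, reset run to 1
  Position 8 ('a'): continues run of 'a', length=2
  Position 9 ('b'): new char, reset run to 1
  Position 10 ('a'): new char, reset run to 1
  Position 11 ('b'): new char, reset run to 1
  Position 12 ('a'): new char, reset run to 1
  Position 13 ('c'): new char, reset run to 1
Longest run: 'a' with length 2

2


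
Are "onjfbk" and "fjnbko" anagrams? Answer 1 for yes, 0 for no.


Strings: "onjfbk", "fjnbko"
Sorted first:  bfjkno
Sorted second: bfjkno
Sorted forms match => anagrams

1


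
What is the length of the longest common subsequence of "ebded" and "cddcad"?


LCS of "ebded" and "cddcad"
DP table:
           c    d    d    c    a    d
      0    0    0    0    0    0    0
  e   0    0    0    0    0    0    0
  b   0    0    0    0    0    0    0
  d   0    0    1    1    1    1    1
  e   0    0    1    1    1    1    1
  d   0    0    1    2    2    2    2
LCS length = dp[5][6] = 2

2


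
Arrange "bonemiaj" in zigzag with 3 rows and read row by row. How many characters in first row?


Zigzag "bonemiaj" into 3 rows:
Placing characters:
  'b' => row 0
  'o' => row 1
  'n' => row 2
  'e' => row 1
  'm' => row 0
  'i' => row 1
  'a' => row 2
  'j' => row 1
Rows:
  Row 0: "bm"
  Row 1: "oeij"
  Row 2: "na"
First row length: 2

2


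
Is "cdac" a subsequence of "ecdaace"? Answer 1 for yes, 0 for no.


Check if "cdac" is a subsequence of "ecdaace"
Greedy scan:
  Position 0 ('e'): no match needed
  Position 1 ('c'): matches sub[0] = 'c'
  Position 2 ('d'): matches sub[1] = 'd'
  Position 3 ('a'): matches sub[2] = 'a'
  Position 4 ('a'): no match needed
  Position 5 ('c'): matches sub[3] = 'c'
  Position 6 ('e'): no match needed
All 4 characters matched => is a subsequence

1


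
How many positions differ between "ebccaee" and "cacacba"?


Comparing "ebccaee" and "cacacba" position by position:
  Position 0: 'e' vs 'c' => DIFFER
  Position 1: 'b' vs 'a' => DIFFER
  Position 2: 'c' vs 'c' => same
  Position 3: 'c' vs 'a' => DIFFER
  Position 4: 'a' vs 'c' => DIFFER
  Position 5: 'e' vs 'b' => DIFFER
  Position 6: 'e' vs 'a' => DIFFER
Positions that differ: 6

6


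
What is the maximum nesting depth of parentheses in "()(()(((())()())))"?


Input: "()(()(((())()())))"
Tracking depth:
  Position 0 '(': depth becomes 1
  Position 1 ')': depth becomes 0
  Position 2 '(': depth becomes 1
  Position 3 '(': depth becomes 2
  Position 4 ')': depth becomes 1
  Position 5 '(': depth becomes 2
  Position 6 '(': depth becomes 3
  Position 7 '(': depth becomes 4
  Position 8 '(': depth becomes 5
  Position 9 ')': depth becomes 4
  Position 10 ')': depth becomes 3
  Position 11 '(': depth becomes 4
  Position 12 ')': depth becomes 3
  Position 13 '(': depth becomes 4
  Position 14 ')': depth becomes 3
  Position 15 ')': depth becomes 2
  Position 16 ')': depth becomes 1
  Position 17 ')': depth becomes 0
Maximum depth reached: 5

5


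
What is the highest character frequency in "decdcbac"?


Input: decdcbac
Character counts:
  'a': 1
  'b': 1
  'c': 3
  'd': 2
  'e': 1
Maximum frequency: 3

3


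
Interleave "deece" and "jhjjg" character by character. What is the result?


Interleaving "deece" and "jhjjg":
  Position 0: 'd' from first, 'j' from second => "dj"
  Position 1: 'e' from first, 'h' from second => "eh"
  Position 2: 'e' from first, 'j' from second => "ej"
  Position 3: 'c' from first, 'j' from second => "cj"
  Position 4: 'e' from first, 'g' from second => "eg"
Result: djehejcjeg

djehejcjeg


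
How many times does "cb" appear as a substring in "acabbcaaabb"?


Searching for "cb" in "acabbcaaabb"
Scanning each position:
  Position 0: "ac" => no
  Position 1: "ca" => no
  Position 2: "ab" => no
  Position 3: "bb" => no
  Position 4: "bc" => no
  Position 5: "ca" => no
  Position 6: "aa" => no
  Position 7: "aa" => no
  Position 8: "ab" => no
  Position 9: "bb" => no
Total occurrences: 0

0


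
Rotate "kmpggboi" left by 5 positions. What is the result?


Input: "kmpggboi", rotate left by 5
First 5 characters: "kmpgg"
Remaining characters: "boi"
Concatenate remaining + first: "boi" + "kmpgg" = "boikmpgg"

boikmpgg


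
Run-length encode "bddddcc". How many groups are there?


Input: bddddcc
Scanning for consecutive runs:
  Group 1: 'b' x 1 (positions 0-0)
  Group 2: 'd' x 4 (positions 1-4)
  Group 3: 'c' x 2 (positions 5-6)
Total groups: 3

3


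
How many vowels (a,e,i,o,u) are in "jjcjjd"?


Input: jjcjjd
Checking each character:
  'j' at position 0: consonant
  'j' at position 1: consonant
  'c' at position 2: consonant
  'j' at position 3: consonant
  'j' at position 4: consonant
  'd' at position 5: consonant
Total vowels: 0

0


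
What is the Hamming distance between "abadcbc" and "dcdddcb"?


Comparing "abadcbc" and "dcdddcb" position by position:
  Position 0: 'a' vs 'd' => differ
  Position 1: 'b' vs 'c' => differ
  Position 2: 'a' vs 'd' => differ
  Position 3: 'd' vs 'd' => same
  Position 4: 'c' vs 'd' => differ
  Position 5: 'b' vs 'c' => differ
  Position 6: 'c' vs 'b' => differ
Total differences (Hamming distance): 6

6


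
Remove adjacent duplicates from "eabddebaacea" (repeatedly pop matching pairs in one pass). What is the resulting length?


Input: eabddebaacea
Stack-based adjacent duplicate removal:
  Read 'e': push. Stack: e
  Read 'a': push. Stack: ea
  Read 'b': push. Stack: eab
  Read 'd': push. Stack: eabd
  Read 'd': matches stack top 'd' => pop. Stack: eab
  Read 'e': push. Stack: eabe
  Read 'b': push. Stack: eabeb
  Read 'a': push. Stack: eabeba
  Read 'a': matches stack top 'a' => pop. Stack: eabeb
  Read 'c': push. Stack: eabebc
  Read 'e': push. Stack: eabebce
  Read 'a': push. Stack: eabebcea
Final stack: "eabebcea" (length 8)

8
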